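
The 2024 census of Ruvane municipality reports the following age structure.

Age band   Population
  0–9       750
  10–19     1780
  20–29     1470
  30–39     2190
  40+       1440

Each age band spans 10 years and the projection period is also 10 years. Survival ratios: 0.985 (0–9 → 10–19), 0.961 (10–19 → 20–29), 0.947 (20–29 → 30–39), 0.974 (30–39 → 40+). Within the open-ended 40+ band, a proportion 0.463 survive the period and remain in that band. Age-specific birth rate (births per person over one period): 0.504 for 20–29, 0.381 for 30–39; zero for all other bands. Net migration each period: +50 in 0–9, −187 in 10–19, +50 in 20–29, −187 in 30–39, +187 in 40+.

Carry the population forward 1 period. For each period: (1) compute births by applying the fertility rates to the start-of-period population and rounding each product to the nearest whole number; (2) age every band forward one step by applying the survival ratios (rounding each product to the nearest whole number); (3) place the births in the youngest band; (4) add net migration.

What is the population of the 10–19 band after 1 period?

552

(Groups numbered youngest = 1 to oldest = 5.)
Period 1.
Births: 1470 × 0.504 = 741 ; 2190 × 0.381 = 834 — total 1575
Group 2: 750 × 0.985 = 739
Group 3: 1780 × 0.961 = 1711
Group 4: 1470 × 0.947 = 1392
Group 5: 2190 × 0.974 + 1440 × 0.463 = 2133 + 667 = 2800
Net migration: Group 1 + 50 → 1625; Group 2 − 187 → 552; Group 3 + 50 → 1761; Group 4 − 187 → 1205; Group 5 + 187 → 2987
Giving 1625 / 552 / 1761 / 1205 / 2987.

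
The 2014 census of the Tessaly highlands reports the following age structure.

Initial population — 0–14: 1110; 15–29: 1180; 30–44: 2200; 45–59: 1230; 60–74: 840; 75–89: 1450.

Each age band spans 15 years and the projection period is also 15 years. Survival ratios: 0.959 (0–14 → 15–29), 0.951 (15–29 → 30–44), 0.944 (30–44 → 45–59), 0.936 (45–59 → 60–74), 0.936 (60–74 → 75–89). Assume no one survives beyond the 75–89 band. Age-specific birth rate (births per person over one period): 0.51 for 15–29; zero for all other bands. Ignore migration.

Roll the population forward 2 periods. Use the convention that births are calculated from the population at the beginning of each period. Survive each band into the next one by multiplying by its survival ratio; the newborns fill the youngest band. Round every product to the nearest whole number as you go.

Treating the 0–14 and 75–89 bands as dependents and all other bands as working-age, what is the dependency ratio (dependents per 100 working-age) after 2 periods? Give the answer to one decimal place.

(Bands numbered youngest = 1 to oldest = 6.)
After projecting period 1:
Births: 1180 × 0.51 = 602
Band 2: 1110 × 0.959 = 1064
Band 3: 1180 × 0.951 = 1122
Band 4: 2200 × 0.944 = 2077
Band 5: 1230 × 0.936 = 1151
Band 6: 840 × 0.936 = 786
Giving 602 / 1064 / 1122 / 2077 / 1151 / 786.
After projecting period 2:
Births: 1064 × 0.51 = 543
Band 2: 602 × 0.959 = 577
Band 3: 1064 × 0.951 = 1012
Band 4: 1122 × 0.944 = 1059
Band 5: 2077 × 0.936 = 1944
Band 6: 1151 × 0.936 = 1077
Giving 543 / 577 / 1012 / 1059 / 1944 / 1077.
Dependents (band 0–14 + band 75–89) = 543 + 1077 = 1620; working-age = 4592; ratio = 1620/4592 × 100 = 35.3

35.3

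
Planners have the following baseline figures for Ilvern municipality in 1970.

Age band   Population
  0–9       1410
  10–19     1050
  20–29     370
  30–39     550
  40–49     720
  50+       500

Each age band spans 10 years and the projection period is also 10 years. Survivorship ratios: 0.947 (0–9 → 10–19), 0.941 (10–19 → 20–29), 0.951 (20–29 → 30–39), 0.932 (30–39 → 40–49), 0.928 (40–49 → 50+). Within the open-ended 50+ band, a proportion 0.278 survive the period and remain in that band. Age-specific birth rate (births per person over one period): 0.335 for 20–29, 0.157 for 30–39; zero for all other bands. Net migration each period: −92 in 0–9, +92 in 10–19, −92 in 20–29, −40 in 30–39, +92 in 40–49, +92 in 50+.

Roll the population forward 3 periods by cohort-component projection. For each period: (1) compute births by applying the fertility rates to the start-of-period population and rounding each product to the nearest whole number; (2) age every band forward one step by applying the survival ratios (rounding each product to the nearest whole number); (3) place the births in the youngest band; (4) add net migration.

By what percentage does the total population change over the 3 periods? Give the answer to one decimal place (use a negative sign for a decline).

(Bands numbered youngest = 1 to oldest = 6.)
After projecting period 1:
Births: 370 × 0.335 = 124 ; 550 × 0.157 = 86 ⇒ total 210
Band 2: 1410 × 0.947 = 1335
Band 3: 1050 × 0.941 = 988
Band 4: 370 × 0.951 = 352
Band 5: 550 × 0.932 = 513
Band 6: 720 × 0.928 + 500 × 0.278 = 668 + 139 = 807
Net migration: Band 1 − 92 → 118; Band 2 + 92 → 1427; Band 3 − 92 → 896; Band 4 − 40 → 312; Band 5 + 92 → 605; Band 6 + 92 → 899
Giving 118 / 1427 / 896 / 312 / 605 / 899.
After projecting period 2:
Births: 896 × 0.335 = 300 ; 312 × 0.157 = 49 ⇒ total 349
Band 2: 118 × 0.947 = 112
Band 3: 1427 × 0.941 = 1343
Band 4: 896 × 0.951 = 852
Band 5: 312 × 0.932 = 291
Band 6: 605 × 0.928 + 899 × 0.278 = 561 + 250 = 811
Net migration: Band 1 − 92 → 257; Band 2 + 92 → 204; Band 3 − 92 → 1251; Band 4 − 40 → 812; Band 5 + 92 → 383; Band 6 + 92 → 903
Giving 257 / 204 / 1251 / 812 / 383 / 903.
After projecting period 3:
Births: 1251 × 0.335 = 419 ; 812 × 0.157 = 127 ⇒ total 546
Band 2: 257 × 0.947 = 243
Band 3: 204 × 0.941 = 192
Band 4: 1251 × 0.951 = 1190
Band 5: 812 × 0.932 = 757
Band 6: 383 × 0.928 + 903 × 0.278 = 355 + 251 = 606
Net migration: Band 1 − 92 → 454; Band 2 + 92 → 335; Band 3 − 92 → 100; Band 4 − 40 → 1150; Band 5 + 92 → 849; Band 6 + 92 → 698
Giving 454 / 335 / 100 / 1150 / 849 / 698.
Total: 4600 → 3586; change = -1014; percentage change = -22.0%

-22.0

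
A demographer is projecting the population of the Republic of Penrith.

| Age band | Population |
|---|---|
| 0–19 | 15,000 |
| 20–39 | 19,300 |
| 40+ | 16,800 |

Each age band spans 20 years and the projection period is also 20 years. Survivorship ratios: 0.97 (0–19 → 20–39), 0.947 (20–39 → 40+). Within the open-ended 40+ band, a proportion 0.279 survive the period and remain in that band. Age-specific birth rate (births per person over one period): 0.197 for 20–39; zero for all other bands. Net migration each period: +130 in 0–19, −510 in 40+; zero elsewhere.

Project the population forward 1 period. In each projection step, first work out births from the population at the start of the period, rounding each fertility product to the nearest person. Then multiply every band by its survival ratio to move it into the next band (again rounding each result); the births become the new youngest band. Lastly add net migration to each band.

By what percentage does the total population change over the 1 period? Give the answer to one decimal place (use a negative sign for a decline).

Period 1.
Births: 19300 × 0.197 = 3802
20–39: 15000 × 0.97 = 14550
40+: 19300 × 0.947 + 16800 × 0.279 = 18277 + 4687 = 22964
Net migration: 0–19 + 130 → 3932; 40+ − 510 → 22454
Population now: 0–19=3932, 20–39=14550, 40+=22454
Total: 51100 → 40936; change = -10164; percentage change = -19.9%

-19.9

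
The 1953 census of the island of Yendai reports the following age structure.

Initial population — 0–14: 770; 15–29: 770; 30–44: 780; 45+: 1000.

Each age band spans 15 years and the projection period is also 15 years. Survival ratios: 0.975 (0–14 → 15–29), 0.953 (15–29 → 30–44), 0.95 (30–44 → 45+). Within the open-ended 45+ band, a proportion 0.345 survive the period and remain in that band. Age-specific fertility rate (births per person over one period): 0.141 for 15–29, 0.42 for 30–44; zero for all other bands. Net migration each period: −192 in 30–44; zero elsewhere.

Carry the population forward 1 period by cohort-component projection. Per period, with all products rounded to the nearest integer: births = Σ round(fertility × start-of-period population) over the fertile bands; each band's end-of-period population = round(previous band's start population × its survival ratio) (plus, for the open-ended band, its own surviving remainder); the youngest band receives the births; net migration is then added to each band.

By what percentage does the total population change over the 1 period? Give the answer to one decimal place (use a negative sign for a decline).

Numbering the groups 1..4 from youngest to oldest:
[period 1]
Births: 770 × 0.141 = 109  |  780 × 0.42 = 328 → 437
Group 2: 770 × 0.975 = 751
Group 3: 770 × 0.953 = 734
Group 4: 780 × 0.95 + 1000 × 0.345 = 741 + 345 = 1086
Net migration: Group 3 − 192 → 542
Population now: 0–14=437, 15–29=751, 30–44=542, 45+=1086
Total: 3320 → 2816; change = -504; percentage change = -15.2%

-15.2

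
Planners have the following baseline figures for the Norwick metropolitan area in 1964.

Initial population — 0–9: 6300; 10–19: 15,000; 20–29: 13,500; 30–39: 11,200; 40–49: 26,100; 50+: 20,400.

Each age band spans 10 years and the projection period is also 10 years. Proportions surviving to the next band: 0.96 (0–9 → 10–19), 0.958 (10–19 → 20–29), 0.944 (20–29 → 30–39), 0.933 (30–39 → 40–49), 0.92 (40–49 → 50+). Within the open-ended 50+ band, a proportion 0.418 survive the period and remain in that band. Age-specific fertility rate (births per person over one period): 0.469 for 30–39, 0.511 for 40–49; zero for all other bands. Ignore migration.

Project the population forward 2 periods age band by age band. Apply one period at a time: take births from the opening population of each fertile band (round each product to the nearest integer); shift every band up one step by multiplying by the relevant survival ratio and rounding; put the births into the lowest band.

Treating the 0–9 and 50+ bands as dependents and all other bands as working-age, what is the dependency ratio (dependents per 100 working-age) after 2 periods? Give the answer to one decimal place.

70.3

Let band 1 be 0–9 through band 6 = 50+.
Period 1:
Births: 11200 × 0.469 = 5253 ; 26100 × 0.511 = 13337 → total 18590
Band 2: 6300 × 0.96 = 6048
Band 3: 15000 × 0.958 = 14370
Band 4: 13500 × 0.944 = 12744
Band 5: 11200 × 0.933 = 10450
Band 6: 26100 × 0.92 + 20400 × 0.418 = 24012 + 8527 = 32539
Population now: 0–9=18590, 10–19=6048, 20–29=14370, 30–39=12744, 40–49=10450, 50+=32539
Period 2:
Births: 12744 × 0.469 = 5977 ; 10450 × 0.511 = 5340 → total 11317
Band 2: 18590 × 0.96 = 17846
Band 3: 6048 × 0.958 = 5794
Band 4: 14370 × 0.944 = 13565
Band 5: 12744 × 0.933 = 11890
Band 6: 10450 × 0.92 + 32539 × 0.418 = 9614 + 13601 = 23215
Population now: 0–9=11317, 10–19=17846, 20–29=5794, 30–39=13565, 40–49=11890, 50+=23215
Dependents (band 0–9 + band 50+) = 11317 + 23215 = 34532; working-age = 49095; ratio = 34532/49095 × 100 = 70.3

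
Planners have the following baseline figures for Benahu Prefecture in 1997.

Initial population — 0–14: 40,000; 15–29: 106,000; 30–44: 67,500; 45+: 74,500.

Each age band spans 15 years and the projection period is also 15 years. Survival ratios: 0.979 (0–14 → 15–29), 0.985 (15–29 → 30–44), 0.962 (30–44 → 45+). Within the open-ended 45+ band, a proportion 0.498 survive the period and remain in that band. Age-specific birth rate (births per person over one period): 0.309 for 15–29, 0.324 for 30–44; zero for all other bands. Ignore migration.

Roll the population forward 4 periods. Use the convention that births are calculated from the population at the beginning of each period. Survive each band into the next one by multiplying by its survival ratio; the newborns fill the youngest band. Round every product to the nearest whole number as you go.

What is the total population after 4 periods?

210328

(Bands numbered youngest = 1 to oldest = 4.)
[period 1]
Births: 106000 × 0.309 = 32754 ; 67500 × 0.324 = 21870 → 54624
Band 2: 40000 × 0.979 = 39160
Band 3: 106000 × 0.985 = 104410
Band 4: 67500 × 0.962 + 74500 × 0.498 = 64935 + 37101 = 102036
→ [54624, 39160, 104410, 102036]
[period 2]
Births: 39160 × 0.309 = 12100 ; 104410 × 0.324 = 33829 → 45929
Band 2: 54624 × 0.979 = 53477
Band 3: 39160 × 0.985 = 38573
Band 4: 104410 × 0.962 + 102036 × 0.498 = 100442 + 50814 = 151256
→ [45929, 53477, 38573, 151256]
[period 3]
Births: 53477 × 0.309 = 16524 ; 38573 × 0.324 = 12498 → 29022
Band 2: 45929 × 0.979 = 44964
Band 3: 53477 × 0.985 = 52675
Band 4: 38573 × 0.962 + 151256 × 0.498 = 37107 + 75325 = 112432
→ [29022, 44964, 52675, 112432]
[period 4]
Births: 44964 × 0.309 = 13894 ; 52675 × 0.324 = 17067 → 30961
Band 2: 29022 × 0.979 = 28413
Band 3: 44964 × 0.985 = 44290
Band 4: 52675 × 0.962 + 112432 × 0.498 = 50673 + 55991 = 106664
→ [30961, 28413, 44290, 106664]
Total after period 4: 30961 + 28413 + 44290 + 106664 = 210328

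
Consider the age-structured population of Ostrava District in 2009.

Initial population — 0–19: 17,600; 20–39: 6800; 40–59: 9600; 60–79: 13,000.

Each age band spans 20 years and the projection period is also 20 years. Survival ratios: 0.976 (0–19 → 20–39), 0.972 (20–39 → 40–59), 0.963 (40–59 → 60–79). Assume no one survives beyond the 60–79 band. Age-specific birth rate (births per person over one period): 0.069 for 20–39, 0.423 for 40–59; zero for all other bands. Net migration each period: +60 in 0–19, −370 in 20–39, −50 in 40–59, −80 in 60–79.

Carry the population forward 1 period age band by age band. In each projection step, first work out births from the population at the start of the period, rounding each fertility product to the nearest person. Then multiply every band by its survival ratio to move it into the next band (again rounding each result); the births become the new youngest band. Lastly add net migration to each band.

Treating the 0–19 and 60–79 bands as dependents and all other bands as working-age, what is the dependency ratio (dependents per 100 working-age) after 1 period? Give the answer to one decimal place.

Call the bands 1 to 4, youngest first.
Period 1.
Births: 6800 × 0.069 = 469  |  9600 × 0.423 = 4061 — total 4530
Band 2: 17600 × 0.976 = 17178
Band 3: 6800 × 0.972 = 6610
Band 4: 9600 × 0.963 = 9245
Net migration: Band 1 + 60 → 4590; Band 2 − 370 → 16808; Band 3 − 50 → 6560; Band 4 − 80 → 9165
Giving 4590 / 16808 / 6560 / 9165.
Dependents (band 0–19 + band 60–79) = 4590 + 9165 = 13755; working-age = 23368; ratio = 13755/23368 × 100 = 58.9

58.9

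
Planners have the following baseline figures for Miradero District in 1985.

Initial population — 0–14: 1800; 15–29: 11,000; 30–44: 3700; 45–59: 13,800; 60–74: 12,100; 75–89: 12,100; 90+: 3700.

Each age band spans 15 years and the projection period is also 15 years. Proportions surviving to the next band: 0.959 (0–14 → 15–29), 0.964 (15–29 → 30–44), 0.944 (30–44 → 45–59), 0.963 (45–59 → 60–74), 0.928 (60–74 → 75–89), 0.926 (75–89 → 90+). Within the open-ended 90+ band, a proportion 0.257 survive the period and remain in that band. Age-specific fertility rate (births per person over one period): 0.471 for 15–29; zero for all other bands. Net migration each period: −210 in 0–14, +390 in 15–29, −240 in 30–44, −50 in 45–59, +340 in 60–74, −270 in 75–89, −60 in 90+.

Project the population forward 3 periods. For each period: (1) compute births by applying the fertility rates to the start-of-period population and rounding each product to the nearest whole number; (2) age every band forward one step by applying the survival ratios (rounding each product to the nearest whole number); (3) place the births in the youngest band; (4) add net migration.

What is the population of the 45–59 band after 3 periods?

1649

Numbering the groups 1..7 from youngest to oldest:
After projecting period 1:
Births: 11000 * 0.471 = 5181
Group 2: 1800 * 0.959 = 1726
Group 3: 11000 * 0.964 = 10604
Group 4: 3700 * 0.944 = 3493
Group 5: 13800 * 0.963 = 13289
Group 6: 12100 * 0.928 = 11229
Group 7: 12100 * 0.926 + 3700 * 0.257 = 11205 + 951 = 12156
Net migration: Group 1 − 210 → 4971; Group 2 + 390 → 2116; Group 3 − 240 → 10364; Group 4 − 50 → 3443; Group 5 + 340 → 13629; Group 6 − 270 → 10959; Group 7 − 60 → 12096
Population now: 0–14=4971, 15–29=2116, 30–44=10364, 45–59=3443, 60–74=13629, 75–89=10959, 90+=12096
After projecting period 2:
Births: 2116 * 0.471 = 997
Group 2: 4971 * 0.959 = 4767
Group 3: 2116 * 0.964 = 2040
Group 4: 10364 * 0.944 = 9784
Group 5: 3443 * 0.963 = 3316
Group 6: 13629 * 0.928 = 12648
Group 7: 10959 * 0.926 + 12096 * 0.257 = 10148 + 3109 = 13257
Net migration: Group 1 − 210 → 787; Group 2 + 390 → 5157; Group 3 − 240 → 1800; Group 4 − 50 → 9734; Group 5 + 340 → 3656; Group 6 − 270 → 12378; Group 7 − 60 → 13197
Population now: 0–14=787, 15–29=5157, 30–44=1800, 45–59=9734, 60–74=3656, 75–89=12378, 90+=13197
After projecting period 3:
Births: 5157 * 0.471 = 2429
Group 2: 787 * 0.959 = 755
Group 3: 5157 * 0.964 = 4971
Group 4: 1800 * 0.944 = 1699
Group 5: 9734 * 0.963 = 9374
Group 6: 3656 * 0.928 = 3393
Group 7: 12378 * 0.926 + 13197 * 0.257 = 11462 + 3392 = 14854
Net migration: Group 1 − 210 → 2219; Group 2 + 390 → 1145; Group 3 − 240 → 4731; Group 4 − 50 → 1649; Group 5 + 340 → 9714; Group 6 − 270 → 3123; Group 7 − 60 → 14794
Population now: 0–14=2219, 15–29=1145, 30–44=4731, 45–59=1649, 60–74=9714, 75–89=3123, 90+=14794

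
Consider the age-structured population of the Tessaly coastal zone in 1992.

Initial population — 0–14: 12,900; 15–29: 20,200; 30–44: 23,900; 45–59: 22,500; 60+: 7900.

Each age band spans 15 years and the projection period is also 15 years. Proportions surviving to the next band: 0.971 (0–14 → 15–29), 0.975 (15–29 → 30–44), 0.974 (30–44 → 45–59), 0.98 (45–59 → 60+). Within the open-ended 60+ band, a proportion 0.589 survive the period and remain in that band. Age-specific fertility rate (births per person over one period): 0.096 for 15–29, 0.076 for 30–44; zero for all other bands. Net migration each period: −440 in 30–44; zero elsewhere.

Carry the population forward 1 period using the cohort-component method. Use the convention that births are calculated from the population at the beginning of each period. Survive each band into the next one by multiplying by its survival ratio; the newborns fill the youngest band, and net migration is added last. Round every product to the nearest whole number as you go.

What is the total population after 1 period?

Call the bands 1 to 5, youngest first.
[period 1]
Births: 20200 × 0.096 = 1939, 23900 × 0.076 = 1816 → total 3755
Band 2: 12900 × 0.971 = 12526
Band 3: 20200 × 0.975 = 19695
Band 4: 23900 × 0.974 = 23279
Band 5: 22500 × 0.98 + 7900 × 0.589 = 22050 + 4653 = 26703
Net migration: Band 3 − 440 → 19255
Giving 3755 / 12526 / 19255 / 23279 / 26703.
Total after period 1: 3755 + 12526 + 19255 + 23279 + 26703 = 85518

85518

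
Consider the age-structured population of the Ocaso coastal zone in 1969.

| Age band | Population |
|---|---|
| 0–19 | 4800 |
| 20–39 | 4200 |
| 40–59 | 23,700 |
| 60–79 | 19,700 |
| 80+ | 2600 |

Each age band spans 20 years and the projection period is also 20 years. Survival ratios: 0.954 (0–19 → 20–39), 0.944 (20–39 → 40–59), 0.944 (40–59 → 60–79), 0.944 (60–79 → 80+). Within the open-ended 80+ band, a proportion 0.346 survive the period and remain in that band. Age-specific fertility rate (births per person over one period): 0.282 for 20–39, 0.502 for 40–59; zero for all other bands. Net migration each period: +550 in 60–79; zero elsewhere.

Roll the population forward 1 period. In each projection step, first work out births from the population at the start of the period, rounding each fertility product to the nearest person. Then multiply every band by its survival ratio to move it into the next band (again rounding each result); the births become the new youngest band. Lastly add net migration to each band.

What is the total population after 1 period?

Period 1.
Births: 4200 * 0.282 = 1184, 23700 * 0.502 = 11897 → total 13081
20–39: 4800 * 0.954 = 4579
40–59: 4200 * 0.944 = 3965
60–79: 23700 * 0.944 = 22373
80+: 19700 * 0.944 + 2600 * 0.346 = 18597 + 900 = 19497
Net migration: 60–79 + 550 → 22923
→ [13081, 4579, 3965, 22923, 19497]
Total after period 1: 13081 + 4579 + 3965 + 22923 + 19497 = 64045

64045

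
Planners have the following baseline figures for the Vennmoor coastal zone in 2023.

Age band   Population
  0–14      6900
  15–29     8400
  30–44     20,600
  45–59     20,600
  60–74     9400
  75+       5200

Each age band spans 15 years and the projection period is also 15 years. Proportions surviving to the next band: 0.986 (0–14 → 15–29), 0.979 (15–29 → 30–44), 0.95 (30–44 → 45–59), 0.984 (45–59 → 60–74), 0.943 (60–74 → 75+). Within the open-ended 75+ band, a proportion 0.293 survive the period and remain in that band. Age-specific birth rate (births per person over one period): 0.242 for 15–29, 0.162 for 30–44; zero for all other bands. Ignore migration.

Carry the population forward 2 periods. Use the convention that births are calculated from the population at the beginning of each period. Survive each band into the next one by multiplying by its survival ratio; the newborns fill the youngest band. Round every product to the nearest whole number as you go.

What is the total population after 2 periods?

Numbering the groups 1..6 from youngest to oldest:
Period 1.
Births: 8400 × 0.242 = 2033, 20600 × 0.162 = 3337 — total 5370
Group 2: 6900 × 0.986 = 6803
Group 3: 8400 × 0.979 = 8224
Group 4: 20600 × 0.95 = 19570
Group 5: 20600 × 0.984 = 20270
Group 6: 9400 × 0.943 + 5200 × 0.293 = 8864 + 1524 = 10388
→ [5370, 6803, 8224, 19570, 20270, 10388]
Period 2.
Births: 6803 × 0.242 = 1646, 8224 × 0.162 = 1332 — total 2978
Group 2: 5370 × 0.986 = 5295
Group 3: 6803 × 0.979 = 6660
Group 4: 8224 × 0.95 = 7813
Group 5: 19570 × 0.984 = 19257
Group 6: 20270 × 0.943 + 10388 × 0.293 = 19115 + 3044 = 22159
→ [2978, 5295, 6660, 7813, 19257, 22159]
Total after period 2: 2978 + 5295 + 6660 + 7813 + 19257 + 22159 = 64162

64162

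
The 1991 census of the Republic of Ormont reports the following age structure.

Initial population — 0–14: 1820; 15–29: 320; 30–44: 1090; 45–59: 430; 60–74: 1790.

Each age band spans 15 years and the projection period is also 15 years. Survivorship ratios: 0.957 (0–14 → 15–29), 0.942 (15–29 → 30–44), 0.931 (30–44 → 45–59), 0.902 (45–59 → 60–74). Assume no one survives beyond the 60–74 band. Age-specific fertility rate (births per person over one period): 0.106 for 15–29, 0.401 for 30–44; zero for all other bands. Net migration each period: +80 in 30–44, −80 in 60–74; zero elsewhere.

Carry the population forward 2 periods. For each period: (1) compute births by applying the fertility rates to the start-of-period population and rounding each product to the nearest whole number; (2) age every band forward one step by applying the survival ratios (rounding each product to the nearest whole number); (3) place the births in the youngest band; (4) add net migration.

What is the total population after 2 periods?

3701

After projecting period 1:
Births: 320 × 0.106 = 34, 1090 × 0.401 = 437 ⇒ total 471
15–29: 1820 × 0.957 = 1742
30–44: 320 × 0.942 = 301
45–59: 1090 × 0.931 = 1015
60–74: 430 × 0.902 = 388
Net migration: 30–44 + 80 → 381; 60–74 − 80 → 308
→ [471, 1742, 381, 1015, 308]
After projecting period 2:
Births: 1742 × 0.106 = 185, 381 × 0.401 = 153 ⇒ total 338
15–29: 471 × 0.957 = 451
30–44: 1742 × 0.942 = 1641
45–59: 381 × 0.931 = 355
60–74: 1015 × 0.902 = 916
Net migration: 30–44 + 80 → 1721; 60–74 − 80 → 836
→ [338, 451, 1721, 355, 836]
Total after period 2: 338 + 451 + 1721 + 355 + 836 = 3701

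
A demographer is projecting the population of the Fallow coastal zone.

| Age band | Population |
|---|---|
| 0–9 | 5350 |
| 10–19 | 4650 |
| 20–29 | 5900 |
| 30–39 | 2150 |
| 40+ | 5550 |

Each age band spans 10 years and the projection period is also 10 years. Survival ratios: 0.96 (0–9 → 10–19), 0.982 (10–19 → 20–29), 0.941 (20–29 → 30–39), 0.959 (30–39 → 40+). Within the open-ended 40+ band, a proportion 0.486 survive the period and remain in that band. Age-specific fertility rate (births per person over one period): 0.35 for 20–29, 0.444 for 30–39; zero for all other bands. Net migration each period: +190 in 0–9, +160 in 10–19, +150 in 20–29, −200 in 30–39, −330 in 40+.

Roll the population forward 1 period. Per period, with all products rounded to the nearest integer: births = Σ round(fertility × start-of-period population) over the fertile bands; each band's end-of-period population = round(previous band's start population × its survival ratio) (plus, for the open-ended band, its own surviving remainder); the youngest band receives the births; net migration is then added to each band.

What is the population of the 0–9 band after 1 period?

Call the bands 1 to 5, youngest first.
After projecting period 1:
Births: 5900 × 0.35 = 2065  |  2150 × 0.444 = 955 ⇒ total 3020
Band 2: 5350 × 0.96 = 5136
Band 3: 4650 × 0.982 = 4566
Band 4: 5900 × 0.941 = 5552
Band 5: 2150 × 0.959 + 5550 × 0.486 = 2062 + 2697 = 4759
Net migration: Band 1 + 190 → 3210; Band 2 + 160 → 5296; Band 3 + 150 → 4716; Band 4 − 200 → 5352; Band 5 − 330 → 4429
Population now: 0–9=3210, 10–19=5296, 20–29=4716, 30–39=5352, 40+=4429

3210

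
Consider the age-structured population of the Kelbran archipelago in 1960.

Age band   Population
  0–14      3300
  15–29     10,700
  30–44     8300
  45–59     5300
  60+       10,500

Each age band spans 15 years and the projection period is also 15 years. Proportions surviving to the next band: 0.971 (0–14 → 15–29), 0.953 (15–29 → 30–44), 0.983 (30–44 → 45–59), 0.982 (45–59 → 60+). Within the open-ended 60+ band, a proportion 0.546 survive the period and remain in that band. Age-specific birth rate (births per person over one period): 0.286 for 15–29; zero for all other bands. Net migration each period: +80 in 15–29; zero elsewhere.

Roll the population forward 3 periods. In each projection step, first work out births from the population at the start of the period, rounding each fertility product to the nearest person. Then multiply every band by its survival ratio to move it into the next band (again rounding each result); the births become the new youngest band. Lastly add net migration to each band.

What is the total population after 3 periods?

25329

Period 1:
Births: 10700 × 0.286 = 3060
15–29: 3300 × 0.971 = 3204
30–44: 10700 × 0.953 = 10197
45–59: 8300 × 0.983 = 8159
60+: 5300 × 0.982 + 10500 × 0.546 = 5205 + 5733 = 10938
Net migration: 15–29 + 80 → 3284
Giving 3060 / 3284 / 10197 / 8159 / 10938.
Period 2:
Births: 3284 × 0.286 = 939
15–29: 3060 × 0.971 = 2971
30–44: 3284 × 0.953 = 3130
45–59: 10197 × 0.983 = 10024
60+: 8159 × 0.982 + 10938 × 0.546 = 8012 + 5972 = 13984
Net migration: 15–29 + 80 → 3051
Giving 939 / 3051 / 3130 / 10024 / 13984.
Period 3:
Births: 3051 × 0.286 = 873
15–29: 939 × 0.971 = 912
30–44: 3051 × 0.953 = 2908
45–59: 3130 × 0.983 = 3077
60+: 10024 × 0.982 + 13984 × 0.546 = 9844 + 7635 = 17479
Net migration: 15–29 + 80 → 992
Giving 873 / 992 / 2908 / 3077 / 17479.
Total after period 3: 873 + 992 + 2908 + 3077 + 17479 = 25329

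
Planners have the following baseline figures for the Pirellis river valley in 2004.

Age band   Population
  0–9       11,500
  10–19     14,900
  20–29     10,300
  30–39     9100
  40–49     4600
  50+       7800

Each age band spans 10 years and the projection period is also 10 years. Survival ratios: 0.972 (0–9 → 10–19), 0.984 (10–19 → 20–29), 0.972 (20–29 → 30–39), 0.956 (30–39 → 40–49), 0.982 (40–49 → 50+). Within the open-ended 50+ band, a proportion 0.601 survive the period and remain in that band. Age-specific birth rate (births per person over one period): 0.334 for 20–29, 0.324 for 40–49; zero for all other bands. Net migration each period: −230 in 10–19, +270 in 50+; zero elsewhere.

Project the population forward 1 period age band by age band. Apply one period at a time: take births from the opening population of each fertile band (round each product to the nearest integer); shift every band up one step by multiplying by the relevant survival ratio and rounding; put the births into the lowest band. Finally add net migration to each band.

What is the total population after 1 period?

58727

[period 1]
Births: 10300 × 0.334 = 3440, 4600 × 0.324 = 1490 — total 4930
10–19: 11500 × 0.972 = 11178
20–29: 14900 × 0.984 = 14662
30–39: 10300 × 0.972 = 10012
40–49: 9100 × 0.956 = 8700
50+: 4600 × 0.982 + 7800 × 0.601 = 4517 + 4688 = 9205
Net migration: 10–19 − 230 → 10948; 50+ + 270 → 9475
Giving 4930 / 10948 / 14662 / 10012 / 8700 / 9475.
Total after period 1: 4930 + 10948 + 14662 + 10012 + 8700 + 9475 = 58727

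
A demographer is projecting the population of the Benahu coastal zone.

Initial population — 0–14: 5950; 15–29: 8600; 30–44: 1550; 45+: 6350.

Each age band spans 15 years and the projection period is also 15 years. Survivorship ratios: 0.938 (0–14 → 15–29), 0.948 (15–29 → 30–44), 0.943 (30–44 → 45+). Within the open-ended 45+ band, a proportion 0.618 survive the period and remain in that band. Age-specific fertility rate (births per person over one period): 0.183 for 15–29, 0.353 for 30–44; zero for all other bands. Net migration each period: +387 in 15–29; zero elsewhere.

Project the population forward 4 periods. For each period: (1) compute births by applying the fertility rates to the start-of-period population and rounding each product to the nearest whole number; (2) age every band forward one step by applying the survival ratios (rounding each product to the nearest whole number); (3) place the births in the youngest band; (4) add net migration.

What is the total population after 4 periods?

17741

[period 1]
Births: 8600 * 0.183 = 1574  |  1550 * 0.353 = 547 ⇒ total 2121
15–29: 5950 * 0.938 = 5581
30–44: 8600 * 0.948 = 8153
45+: 1550 * 0.943 + 6350 * 0.618 = 1462 + 3924 = 5386
Net migration: 15–29 + 387 → 5968
Population now: 0–14=2121, 15–29=5968, 30–44=8153, 45+=5386
[period 2]
Births: 5968 * 0.183 = 1092  |  8153 * 0.353 = 2878 ⇒ total 3970
15–29: 2121 * 0.938 = 1989
30–44: 5968 * 0.948 = 5658
45+: 8153 * 0.943 + 5386 * 0.618 = 7688 + 3329 = 11017
Net migration: 15–29 + 387 → 2376
Population now: 0–14=3970, 15–29=2376, 30–44=5658, 45+=11017
[period 3]
Births: 2376 * 0.183 = 435  |  5658 * 0.353 = 1997 ⇒ total 2432
15–29: 3970 * 0.938 = 3724
30–44: 2376 * 0.948 = 2252
45+: 5658 * 0.943 + 11017 * 0.618 = 5335 + 6809 = 12144
Net migration: 15–29 + 387 → 4111
Population now: 0–14=2432, 15–29=4111, 30–44=2252, 45+=12144
[period 4]
Births: 4111 * 0.183 = 752  |  2252 * 0.353 = 795 ⇒ total 1547
15–29: 2432 * 0.938 = 2281
30–44: 4111 * 0.948 = 3897
45+: 2252 * 0.943 + 12144 * 0.618 = 2124 + 7505 = 9629
Net migration: 15–29 + 387 → 2668
Population now: 0–14=1547, 15–29=2668, 30–44=3897, 45+=9629
Total after period 4: 1547 + 2668 + 3897 + 9629 = 17741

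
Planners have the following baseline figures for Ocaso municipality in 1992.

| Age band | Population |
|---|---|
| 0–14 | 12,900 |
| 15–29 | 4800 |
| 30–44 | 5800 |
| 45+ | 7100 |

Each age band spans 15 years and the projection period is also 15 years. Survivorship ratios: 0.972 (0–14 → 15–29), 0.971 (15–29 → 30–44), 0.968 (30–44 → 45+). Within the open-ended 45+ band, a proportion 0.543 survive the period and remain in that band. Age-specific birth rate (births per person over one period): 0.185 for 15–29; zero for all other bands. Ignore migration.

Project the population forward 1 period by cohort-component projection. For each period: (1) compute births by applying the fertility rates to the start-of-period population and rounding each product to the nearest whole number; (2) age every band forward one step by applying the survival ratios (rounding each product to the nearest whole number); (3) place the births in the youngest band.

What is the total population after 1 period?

27557

Period 1.
Births: 4800 × 0.185 = 888
15–29: 12900 × 0.972 = 12539
30–44: 4800 × 0.971 = 4661
45+: 5800 × 0.968 + 7100 × 0.543 = 5614 + 3855 = 9469
→ [888, 12539, 4661, 9469]
Total after period 1: 888 + 12539 + 4661 + 9469 = 27557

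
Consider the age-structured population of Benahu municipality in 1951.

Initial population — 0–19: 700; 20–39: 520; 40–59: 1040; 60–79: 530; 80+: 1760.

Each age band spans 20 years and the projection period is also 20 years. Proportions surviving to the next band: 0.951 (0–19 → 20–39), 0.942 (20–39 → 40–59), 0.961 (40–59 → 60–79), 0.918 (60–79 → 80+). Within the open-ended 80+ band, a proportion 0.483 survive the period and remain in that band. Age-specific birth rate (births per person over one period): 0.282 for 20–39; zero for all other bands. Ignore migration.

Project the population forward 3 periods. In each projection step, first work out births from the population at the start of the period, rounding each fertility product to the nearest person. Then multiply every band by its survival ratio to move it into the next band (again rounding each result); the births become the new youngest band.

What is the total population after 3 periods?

Call the groups 1 to 5, youngest first.
[period 1]
Births: 520 × 0.282 = 147
Group 2: 700 × 0.951 = 666
Group 3: 520 × 0.942 = 490
Group 4: 1040 × 0.961 = 999
Group 5: 530 × 0.918 + 1760 × 0.483 = 487 + 850 = 1337
→ [147, 666, 490, 999, 1337]
[period 2]
Births: 666 × 0.282 = 188
Group 2: 147 × 0.951 = 140
Group 3: 666 × 0.942 = 627
Group 4: 490 × 0.961 = 471
Group 5: 999 × 0.918 + 1337 × 0.483 = 917 + 646 = 1563
→ [188, 140, 627, 471, 1563]
[period 3]
Births: 140 × 0.282 = 39
Group 2: 188 × 0.951 = 179
Group 3: 140 × 0.942 = 132
Group 4: 627 × 0.961 = 603
Group 5: 471 × 0.918 + 1563 × 0.483 = 432 + 755 = 1187
→ [39, 179, 132, 603, 1187]
Total after period 3: 39 + 179 + 132 + 603 + 1187 = 2140

2140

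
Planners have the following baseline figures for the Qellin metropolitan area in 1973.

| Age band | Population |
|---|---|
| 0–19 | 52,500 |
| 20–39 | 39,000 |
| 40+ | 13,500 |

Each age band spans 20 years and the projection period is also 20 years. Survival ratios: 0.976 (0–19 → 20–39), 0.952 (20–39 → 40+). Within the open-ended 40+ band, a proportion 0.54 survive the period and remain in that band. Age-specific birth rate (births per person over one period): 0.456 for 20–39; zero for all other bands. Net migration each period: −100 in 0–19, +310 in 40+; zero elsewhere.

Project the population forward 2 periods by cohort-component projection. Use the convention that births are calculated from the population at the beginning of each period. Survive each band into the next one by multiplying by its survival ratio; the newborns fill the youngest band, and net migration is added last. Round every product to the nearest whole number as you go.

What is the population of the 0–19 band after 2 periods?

23265

After projecting period 1:
Births: 39000 × 0.456 = 17784
20–39: 52500 × 0.976 = 51240
40+: 39000 × 0.952 + 13500 × 0.54 = 37128 + 7290 = 44418
Net migration: 0–19 − 100 → 17684; 40+ + 310 → 44728
Giving 17684 / 51240 / 44728.
After projecting period 2:
Births: 51240 × 0.456 = 23365
20–39: 17684 × 0.976 = 17260
40+: 51240 × 0.952 + 44728 × 0.54 = 48780 + 24153 = 72933
Net migration: 0–19 − 100 → 23265; 40+ + 310 → 73243
Giving 23265 / 17260 / 73243.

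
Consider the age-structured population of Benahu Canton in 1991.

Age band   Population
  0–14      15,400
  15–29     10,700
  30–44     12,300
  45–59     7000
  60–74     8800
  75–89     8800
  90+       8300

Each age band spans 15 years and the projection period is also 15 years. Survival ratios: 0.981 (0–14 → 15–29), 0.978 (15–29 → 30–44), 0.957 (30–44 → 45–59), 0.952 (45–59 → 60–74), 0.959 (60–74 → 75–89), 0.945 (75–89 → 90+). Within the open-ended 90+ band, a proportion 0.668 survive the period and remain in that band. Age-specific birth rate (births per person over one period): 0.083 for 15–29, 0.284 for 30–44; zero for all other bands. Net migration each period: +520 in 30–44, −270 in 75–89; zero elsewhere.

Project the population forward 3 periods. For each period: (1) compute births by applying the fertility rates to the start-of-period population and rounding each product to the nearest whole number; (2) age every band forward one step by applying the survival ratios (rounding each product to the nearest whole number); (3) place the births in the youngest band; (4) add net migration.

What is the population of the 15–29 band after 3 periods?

[period 1]
Births: 10700 * 0.083 = 888 ; 12300 * 0.284 = 3493 ⇒ total 4381
15–29: 15400 * 0.981 = 15107
30–44: 10700 * 0.978 = 10465
45–59: 12300 * 0.957 = 11771
60–74: 7000 * 0.952 = 6664
75–89: 8800 * 0.959 = 8439
90+: 8800 * 0.945 + 8300 * 0.668 = 8316 + 5544 = 13860
Net migration: 30–44 + 520 → 10985; 75–89 − 270 → 8169
End of period: [4381, 15107, 10985, 11771, 6664, 8169, 13860]
[period 2]
Births: 15107 * 0.083 = 1254 ; 10985 * 0.284 = 3120 ⇒ total 4374
15–29: 4381 * 0.981 = 4298
30–44: 15107 * 0.978 = 14775
45–59: 10985 * 0.957 = 10513
60–74: 11771 * 0.952 = 11206
75–89: 6664 * 0.959 = 6391
90+: 8169 * 0.945 + 13860 * 0.668 = 7720 + 9258 = 16978
Net migration: 30–44 + 520 → 15295; 75–89 − 270 → 6121
End of period: [4374, 4298, 15295, 10513, 11206, 6121, 16978]
[period 3]
Births: 4298 * 0.083 = 357 ; 15295 * 0.284 = 4344 ⇒ total 4701
15–29: 4374 * 0.981 = 4291
30–44: 4298 * 0.978 = 4203
45–59: 15295 * 0.957 = 14637
60–74: 10513 * 0.952 = 10008
75–89: 11206 * 0.959 = 10747
90+: 6121 * 0.945 + 16978 * 0.668 = 5784 + 11341 = 17125
Net migration: 30–44 + 520 → 4723; 75–89 − 270 → 10477
End of period: [4701, 4291, 4723, 14637, 10008, 10477, 17125]

4291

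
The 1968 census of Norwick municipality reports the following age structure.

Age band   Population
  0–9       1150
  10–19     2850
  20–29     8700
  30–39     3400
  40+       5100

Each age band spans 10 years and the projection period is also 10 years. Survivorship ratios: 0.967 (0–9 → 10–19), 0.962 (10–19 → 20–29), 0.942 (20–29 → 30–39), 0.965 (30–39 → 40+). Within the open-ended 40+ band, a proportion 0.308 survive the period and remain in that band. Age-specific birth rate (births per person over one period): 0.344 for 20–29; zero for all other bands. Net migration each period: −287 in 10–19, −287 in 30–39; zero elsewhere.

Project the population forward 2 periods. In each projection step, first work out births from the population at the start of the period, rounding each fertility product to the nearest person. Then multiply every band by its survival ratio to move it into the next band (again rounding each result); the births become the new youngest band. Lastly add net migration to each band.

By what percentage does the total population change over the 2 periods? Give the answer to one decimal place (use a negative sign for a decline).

Numbering the groups 1..5 from youngest to oldest:
— Period 1 —
Births: 8700 × 0.344 = 2993
Group 2: 1150 × 0.967 = 1112
Group 3: 2850 × 0.962 = 2742
Group 4: 8700 × 0.942 = 8195
Group 5: 3400 × 0.965 + 5100 × 0.308 = 3281 + 1571 = 4852
Net migration: Group 2 − 287 → 825; Group 4 − 287 → 7908
Giving 2993 / 825 / 2742 / 7908 / 4852.
— Period 2 —
Births: 2742 × 0.344 = 943
Group 2: 2993 × 0.967 = 2894
Group 3: 825 × 0.962 = 794
Group 4: 2742 × 0.942 = 2583
Group 5: 7908 × 0.965 + 4852 × 0.308 = 7631 + 1494 = 9125
Net migration: Group 2 − 287 → 2607; Group 4 − 287 → 2296
Giving 943 / 2607 / 794 / 2296 / 9125.
Total: 21200 → 15765; change = -5435; percentage change = -25.6%

-25.6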